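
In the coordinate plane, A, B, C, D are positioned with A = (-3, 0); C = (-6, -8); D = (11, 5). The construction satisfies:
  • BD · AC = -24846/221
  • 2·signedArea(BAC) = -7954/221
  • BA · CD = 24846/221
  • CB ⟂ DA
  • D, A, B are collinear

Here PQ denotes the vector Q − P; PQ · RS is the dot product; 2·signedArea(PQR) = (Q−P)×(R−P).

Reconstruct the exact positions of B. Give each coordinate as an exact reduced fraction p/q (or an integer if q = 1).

1. B_x = -1811/221  [D, A, B are collinear ∩ CB ⟂ DA]
2. B_y = -410/221  [D, A, B are collinear ∩ CB ⟂ DA]
   → B = (-1811/221, -410/221)

B = (-1811/221, -410/221)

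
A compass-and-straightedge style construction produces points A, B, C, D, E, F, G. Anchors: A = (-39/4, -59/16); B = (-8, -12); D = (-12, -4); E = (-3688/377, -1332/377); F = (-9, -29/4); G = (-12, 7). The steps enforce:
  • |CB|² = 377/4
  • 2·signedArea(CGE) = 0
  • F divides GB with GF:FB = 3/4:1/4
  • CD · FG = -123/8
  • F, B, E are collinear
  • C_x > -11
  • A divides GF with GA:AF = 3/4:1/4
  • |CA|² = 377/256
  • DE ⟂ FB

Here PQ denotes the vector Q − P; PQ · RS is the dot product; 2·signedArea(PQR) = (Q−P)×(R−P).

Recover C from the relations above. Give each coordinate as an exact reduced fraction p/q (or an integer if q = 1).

C = (-10, -5/2)

1. C_x = -10  [2·signedArea(CGE) = 0 ∩ CD · FG = -123/8]
2. C_y = -5/2  [2·signedArea(CGE) = 0 ∩ CD · FG = -123/8]
   → C = (-10, -5/2)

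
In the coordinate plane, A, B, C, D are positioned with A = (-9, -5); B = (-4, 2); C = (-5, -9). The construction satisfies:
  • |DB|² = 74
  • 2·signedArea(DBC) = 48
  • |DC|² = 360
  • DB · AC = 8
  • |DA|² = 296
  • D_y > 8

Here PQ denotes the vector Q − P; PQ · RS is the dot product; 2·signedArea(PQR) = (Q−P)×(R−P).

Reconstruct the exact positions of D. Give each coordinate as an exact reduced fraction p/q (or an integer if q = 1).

D = (1, 9)

1. D_x = 1  [2·signedArea(DBC) = 48 ∩ DB · AC = 8]
2. D_y = 9  [2·signedArea(DBC) = 48 ∩ DB · AC = 8]
   → D = (1, 9)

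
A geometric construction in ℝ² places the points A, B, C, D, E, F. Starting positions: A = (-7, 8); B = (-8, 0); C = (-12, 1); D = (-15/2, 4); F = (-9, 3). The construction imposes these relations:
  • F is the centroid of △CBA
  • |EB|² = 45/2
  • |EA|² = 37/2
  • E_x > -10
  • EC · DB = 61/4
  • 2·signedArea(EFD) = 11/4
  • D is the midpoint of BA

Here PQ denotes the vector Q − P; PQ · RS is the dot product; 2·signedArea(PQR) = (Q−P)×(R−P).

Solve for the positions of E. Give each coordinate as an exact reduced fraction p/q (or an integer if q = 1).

1. E_x = -19/2  [2·signedArea(EFD) = 11/4 ∩ EC · DB = 61/4]
2. E_y = 9/2  [2·signedArea(EFD) = 11/4 ∩ EC · DB = 61/4]
   → E = (-19/2, 9/2)

E = (-19/2, 9/2)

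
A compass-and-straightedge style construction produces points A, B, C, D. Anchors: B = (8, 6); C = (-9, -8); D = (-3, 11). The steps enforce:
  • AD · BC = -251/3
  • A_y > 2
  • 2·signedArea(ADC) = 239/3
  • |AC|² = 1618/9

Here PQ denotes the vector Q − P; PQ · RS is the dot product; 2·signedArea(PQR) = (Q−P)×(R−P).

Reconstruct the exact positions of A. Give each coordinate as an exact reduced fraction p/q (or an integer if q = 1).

A = (-4/3, 3)

1. A_x = -4/3  [AD · BC = -251/3 ∩ 2·signedArea(ADC) = 239/3]
2. A_y = 3  [AD · BC = -251/3 ∩ 2·signedArea(ADC) = 239/3]
   → A = (-4/3, 3)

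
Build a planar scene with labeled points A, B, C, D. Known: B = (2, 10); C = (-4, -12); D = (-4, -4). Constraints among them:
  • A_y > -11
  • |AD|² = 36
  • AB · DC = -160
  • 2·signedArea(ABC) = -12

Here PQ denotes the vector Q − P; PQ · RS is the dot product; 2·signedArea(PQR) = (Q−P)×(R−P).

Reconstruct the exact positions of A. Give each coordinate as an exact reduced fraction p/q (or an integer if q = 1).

1. A_x = -4  [2·signedArea(ABC) = -12 ∩ AB · DC = -160]
2. A_y = -10  [2·signedArea(ABC) = -12 ∩ AB · DC = -160]
   → A = (-4, -10)

A = (-4, -10)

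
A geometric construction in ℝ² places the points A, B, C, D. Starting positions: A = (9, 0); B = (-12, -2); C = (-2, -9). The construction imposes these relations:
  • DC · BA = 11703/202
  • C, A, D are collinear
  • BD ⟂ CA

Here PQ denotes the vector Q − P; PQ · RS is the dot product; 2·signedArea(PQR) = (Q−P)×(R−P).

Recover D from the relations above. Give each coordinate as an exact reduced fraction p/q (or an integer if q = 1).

1. D_x = -921/202  [C, A, D are collinear ∩ BD ⟂ CA]
2. D_y = -2241/202  [C, A, D are collinear ∩ BD ⟂ CA]
   → D = (-921/202, -2241/202)

D = (-921/202, -2241/202)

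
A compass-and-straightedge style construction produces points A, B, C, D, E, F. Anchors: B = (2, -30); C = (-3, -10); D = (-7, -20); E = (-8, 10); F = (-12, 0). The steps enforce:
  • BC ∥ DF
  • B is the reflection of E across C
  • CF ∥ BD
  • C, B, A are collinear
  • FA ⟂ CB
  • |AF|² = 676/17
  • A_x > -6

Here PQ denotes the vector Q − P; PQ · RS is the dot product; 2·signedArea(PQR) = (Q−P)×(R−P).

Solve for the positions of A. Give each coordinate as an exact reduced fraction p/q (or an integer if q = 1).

A = (-100/17, 26/17)

1. A_x = -100/17  [C, B, A are collinear ∩ FA ⟂ CB]
2. A_y = 26/17  [C, B, A are collinear ∩ FA ⟂ CB]
   → A = (-100/17, 26/17)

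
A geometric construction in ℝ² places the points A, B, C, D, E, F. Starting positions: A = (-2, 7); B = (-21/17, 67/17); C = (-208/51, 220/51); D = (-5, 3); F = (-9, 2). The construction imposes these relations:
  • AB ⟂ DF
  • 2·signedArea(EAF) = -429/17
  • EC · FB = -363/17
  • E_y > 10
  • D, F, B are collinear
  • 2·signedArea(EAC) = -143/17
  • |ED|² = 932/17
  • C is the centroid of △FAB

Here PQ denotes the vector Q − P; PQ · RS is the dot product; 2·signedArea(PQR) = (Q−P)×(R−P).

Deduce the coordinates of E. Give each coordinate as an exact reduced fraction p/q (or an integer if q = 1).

1. E_x = -47/17  [2·signedArea(EAC) = -143/17 ∩ EC · FB = -363/17]
2. E_y = 171/17  [2·signedArea(EAC) = -143/17 ∩ EC · FB = -363/17]
   → E = (-47/17, 171/17)

E = (-47/17, 171/17)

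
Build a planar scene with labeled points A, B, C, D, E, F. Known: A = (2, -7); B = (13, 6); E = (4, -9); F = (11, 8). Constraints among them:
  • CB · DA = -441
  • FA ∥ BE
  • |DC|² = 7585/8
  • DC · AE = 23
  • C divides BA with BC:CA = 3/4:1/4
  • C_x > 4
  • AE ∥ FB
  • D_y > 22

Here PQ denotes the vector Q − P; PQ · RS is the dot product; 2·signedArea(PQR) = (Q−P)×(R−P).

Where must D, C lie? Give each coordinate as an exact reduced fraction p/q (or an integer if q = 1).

C = (19/4, -15/4)
D = (20, 23)

1. C_x = 19/4  [C divides BA with BC:CA = 3/4:1/4]
2. C_y = -15/4  [C divides BA with BC:CA = 3/4:1/4]
   → C = (19/4, -15/4)
3. D_x = 20  [DC · AE = 23 ∩ CB · DA = -441]
4. D_y = 23  [DC · AE = 23 ∩ CB · DA = -441]
   → D = (20, 23)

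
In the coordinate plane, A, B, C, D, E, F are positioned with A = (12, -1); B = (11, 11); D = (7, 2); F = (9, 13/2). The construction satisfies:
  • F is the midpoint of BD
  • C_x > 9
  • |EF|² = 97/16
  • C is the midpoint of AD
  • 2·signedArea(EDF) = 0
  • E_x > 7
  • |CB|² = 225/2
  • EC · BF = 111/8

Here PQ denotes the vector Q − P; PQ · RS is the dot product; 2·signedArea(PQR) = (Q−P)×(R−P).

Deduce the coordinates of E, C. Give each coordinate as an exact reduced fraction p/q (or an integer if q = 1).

1. C_x = 19/2  [C is the midpoint of AD]
2. C_y = 1/2  [C is the midpoint of AD]
   → C = (19/2, 1/2)
3. E_x = 8  [2·signedArea(EDF) = 0 ∩ EC · BF = 111/8]
4. E_y = 17/4  [2·signedArea(EDF) = 0 ∩ EC · BF = 111/8]
   → E = (8, 17/4)

C = (19/2, 1/2)
E = (8, 17/4)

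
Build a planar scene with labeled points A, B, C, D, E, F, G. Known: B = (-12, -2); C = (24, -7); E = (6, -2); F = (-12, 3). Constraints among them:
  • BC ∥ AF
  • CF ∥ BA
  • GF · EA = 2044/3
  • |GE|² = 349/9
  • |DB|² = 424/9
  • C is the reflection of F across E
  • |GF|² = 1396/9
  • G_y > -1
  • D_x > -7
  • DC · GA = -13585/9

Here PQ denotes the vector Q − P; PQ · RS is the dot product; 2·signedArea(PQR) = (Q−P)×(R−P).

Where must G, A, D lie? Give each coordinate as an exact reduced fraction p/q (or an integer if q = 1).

A = (-48, 8)
D = (-6, 4/3)
G = (0, -1/3)

1. A_x = -48  [BC ∥ AF ∩ CF ∥ BA]
2. A_y = 8  [BC ∥ AF ∩ CF ∥ BA]
   → A = (-48, 8)
3. G_x = 0  [line 54·x + -10·y + -10/3 = 0 ∩ |GE|² = 349/9]
4. G_y = -1/3  [line 54·x + -10·y + -10/3 = 0 ∩ |GE|² = 349/9]
   → G = (0, -1/3)
5. D_x = -6  [line 48·x + -25/3·y + 2692/9 = 0 ∩ |DB|² = 424/9]
6. D_y = 4/3  [line 48·x + -25/3·y + 2692/9 = 0 ∩ |DB|² = 424/9]
   → D = (-6, 4/3)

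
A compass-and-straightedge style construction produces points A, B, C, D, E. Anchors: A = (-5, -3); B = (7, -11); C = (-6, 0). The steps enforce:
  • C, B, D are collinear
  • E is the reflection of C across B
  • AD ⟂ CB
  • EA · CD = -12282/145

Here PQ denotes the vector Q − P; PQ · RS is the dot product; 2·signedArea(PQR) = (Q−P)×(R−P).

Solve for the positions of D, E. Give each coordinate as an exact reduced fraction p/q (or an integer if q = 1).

D = (-571/145, -253/145)
E = (20, -22)

1. D_x = -571/145  [C, B, D are collinear ∩ AD ⟂ CB]
2. D_y = -253/145  [C, B, D are collinear ∩ AD ⟂ CB]
   → D = (-571/145, -253/145)
3. E_x = 20  [E is the reflection of C across B]
4. E_y = -22  [E is the reflection of C across B]
   → E = (20, -22)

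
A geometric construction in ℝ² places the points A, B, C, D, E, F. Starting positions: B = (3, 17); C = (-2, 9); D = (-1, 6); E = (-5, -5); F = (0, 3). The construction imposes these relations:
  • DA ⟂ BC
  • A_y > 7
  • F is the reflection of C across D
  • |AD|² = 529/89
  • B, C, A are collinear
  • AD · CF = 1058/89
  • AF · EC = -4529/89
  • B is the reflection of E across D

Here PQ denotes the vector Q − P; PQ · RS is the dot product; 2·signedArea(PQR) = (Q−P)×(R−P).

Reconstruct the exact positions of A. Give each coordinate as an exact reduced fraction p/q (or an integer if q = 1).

1. A_x = -273/89  [B, C, A are collinear ∩ DA ⟂ BC]
2. A_y = 649/89  [B, C, A are collinear ∩ DA ⟂ BC]
   → A = (-273/89, 649/89)

A = (-273/89, 649/89)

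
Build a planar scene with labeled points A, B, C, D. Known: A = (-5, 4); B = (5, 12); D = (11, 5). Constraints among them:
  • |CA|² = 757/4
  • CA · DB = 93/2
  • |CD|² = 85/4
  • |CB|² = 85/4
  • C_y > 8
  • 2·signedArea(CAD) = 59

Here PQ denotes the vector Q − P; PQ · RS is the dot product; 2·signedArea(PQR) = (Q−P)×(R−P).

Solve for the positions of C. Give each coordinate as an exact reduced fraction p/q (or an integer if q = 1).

1. C_x = 8  [2·signedArea(CAD) = 59 ∩ CA · DB = 93/2]
2. C_y = 17/2  [2·signedArea(CAD) = 59 ∩ CA · DB = 93/2]
   → C = (8, 17/2)

C = (8, 17/2)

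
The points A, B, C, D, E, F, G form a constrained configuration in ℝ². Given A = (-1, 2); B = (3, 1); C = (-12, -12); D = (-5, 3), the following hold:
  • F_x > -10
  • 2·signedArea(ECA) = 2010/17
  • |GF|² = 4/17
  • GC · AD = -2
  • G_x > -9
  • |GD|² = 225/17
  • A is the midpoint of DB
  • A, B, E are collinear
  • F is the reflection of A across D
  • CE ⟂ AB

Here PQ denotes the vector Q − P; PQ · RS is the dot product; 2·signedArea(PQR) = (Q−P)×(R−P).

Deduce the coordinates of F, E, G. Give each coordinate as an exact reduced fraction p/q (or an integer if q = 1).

1. F_x = -9  [F is the reflection of A across D]
2. F_y = 4  [F is the reflection of A across D]
   → F = (-9, 4)
3. E_x = -137/17  [A, B, E are collinear ∩ CE ⟂ AB]
4. E_y = 64/17  [A, B, E are collinear ∩ CE ⟂ AB]
   → E = (-137/17, 64/17)
5. G_x = -145/17  [line 4·x + -1·y + 38 = 0 ∩ |GD|² = 225/17]
6. G_y = 66/17  [line 4·x + -1·y + 38 = 0 ∩ |GD|² = 225/17]
   → G = (-145/17, 66/17)

E = (-137/17, 64/17)
F = (-9, 4)
G = (-145/17, 66/17)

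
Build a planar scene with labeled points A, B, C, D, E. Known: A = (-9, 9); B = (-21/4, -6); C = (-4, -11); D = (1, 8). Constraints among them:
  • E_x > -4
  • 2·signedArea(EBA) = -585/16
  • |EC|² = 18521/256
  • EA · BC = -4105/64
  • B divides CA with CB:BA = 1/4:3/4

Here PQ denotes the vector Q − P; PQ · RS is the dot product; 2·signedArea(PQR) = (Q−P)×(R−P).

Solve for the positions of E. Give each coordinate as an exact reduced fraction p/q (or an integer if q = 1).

E = (-59/16, -5/2)

1. E_x = -59/16  [2·signedArea(EBA) = -585/16 ∩ EA · BC = -4105/64]
2. E_y = -5/2  [2·signedArea(EBA) = -585/16 ∩ EA · BC = -4105/64]
   → E = (-59/16, -5/2)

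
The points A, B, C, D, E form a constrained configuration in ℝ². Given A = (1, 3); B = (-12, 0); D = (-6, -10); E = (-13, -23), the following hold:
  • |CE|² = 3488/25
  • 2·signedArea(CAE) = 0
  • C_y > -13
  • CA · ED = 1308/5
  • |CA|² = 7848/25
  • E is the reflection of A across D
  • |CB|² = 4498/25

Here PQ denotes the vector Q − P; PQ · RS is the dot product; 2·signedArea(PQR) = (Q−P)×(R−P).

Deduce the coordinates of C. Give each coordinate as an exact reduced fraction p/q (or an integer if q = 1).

1. C_x = -37/5  [2·signedArea(CAE) = 0 ∩ CA · ED = 1308/5]
2. C_y = -63/5  [2·signedArea(CAE) = 0 ∩ CA · ED = 1308/5]
   → C = (-37/5, -63/5)

C = (-37/5, -63/5)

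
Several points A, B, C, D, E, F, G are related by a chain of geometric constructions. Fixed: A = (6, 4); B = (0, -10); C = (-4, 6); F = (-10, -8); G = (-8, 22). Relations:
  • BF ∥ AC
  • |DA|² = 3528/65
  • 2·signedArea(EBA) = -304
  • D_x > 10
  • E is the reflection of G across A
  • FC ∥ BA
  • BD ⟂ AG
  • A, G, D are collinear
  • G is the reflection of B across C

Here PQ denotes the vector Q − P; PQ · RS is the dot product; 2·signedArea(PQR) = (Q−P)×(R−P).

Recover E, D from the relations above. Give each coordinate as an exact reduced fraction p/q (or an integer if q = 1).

1. E_x = 20  [E is the reflection of G across A]
2. E_y = -14  [E is the reflection of G across A]
   → E = (20, -14)
3. D_x = 684/65  [A, G, D are collinear ∩ BD ⟂ AG]
4. D_y = -118/65  [A, G, D are collinear ∩ BD ⟂ AG]
   → D = (684/65, -118/65)

D = (684/65, -118/65)
E = (20, -14)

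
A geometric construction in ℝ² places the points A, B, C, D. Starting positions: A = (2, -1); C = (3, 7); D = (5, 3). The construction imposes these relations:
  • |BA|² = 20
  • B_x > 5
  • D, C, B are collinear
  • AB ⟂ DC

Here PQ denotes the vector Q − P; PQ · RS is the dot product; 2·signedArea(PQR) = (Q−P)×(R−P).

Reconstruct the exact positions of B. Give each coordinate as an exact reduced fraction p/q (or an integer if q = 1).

1. B_x = 6  [D, C, B are collinear ∩ AB ⟂ DC]
2. B_y = 1  [D, C, B are collinear ∩ AB ⟂ DC]
   → B = (6, 1)

B = (6, 1)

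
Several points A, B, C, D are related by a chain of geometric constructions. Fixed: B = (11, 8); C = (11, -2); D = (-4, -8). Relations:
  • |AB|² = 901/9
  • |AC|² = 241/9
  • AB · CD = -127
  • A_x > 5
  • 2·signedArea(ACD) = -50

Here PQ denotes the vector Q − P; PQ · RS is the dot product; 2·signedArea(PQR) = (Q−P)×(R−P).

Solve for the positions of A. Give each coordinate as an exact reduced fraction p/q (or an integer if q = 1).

1. A_x = 6  [2·signedArea(ACD) = -50 ∩ AB · CD = -127]
2. A_y = -2/3  [2·signedArea(ACD) = -50 ∩ AB · CD = -127]
   → A = (6, -2/3)

A = (6, -2/3)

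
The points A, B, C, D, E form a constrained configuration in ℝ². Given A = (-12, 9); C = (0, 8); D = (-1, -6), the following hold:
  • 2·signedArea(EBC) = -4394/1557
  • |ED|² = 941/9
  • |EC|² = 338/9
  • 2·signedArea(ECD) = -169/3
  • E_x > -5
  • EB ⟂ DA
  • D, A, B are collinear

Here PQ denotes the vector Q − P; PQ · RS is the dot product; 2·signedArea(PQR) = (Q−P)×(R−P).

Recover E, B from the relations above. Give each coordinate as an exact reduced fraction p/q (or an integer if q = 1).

1. E_x = -13/3  [line 14·x + -1·y + 193/3 = 0 ∩ |ED|² = 941/9]
2. E_y = 11/3  [line 14·x + -1·y + 193/3 = 0 ∩ |ED|² = 941/9]
   → E = (-13/3, 11/3)
3. B_x = -7033/1038  [2·signedArea(EBC) = -4394/1557 ∩ D, A, B are collinear]
4. B_y = 649/346  [2·signedArea(EBC) = -4394/1557 ∩ D, A, B are collinear]
   → B = (-7033/1038, 649/346)

B = (-7033/1038, 649/346)
E = (-13/3, 11/3)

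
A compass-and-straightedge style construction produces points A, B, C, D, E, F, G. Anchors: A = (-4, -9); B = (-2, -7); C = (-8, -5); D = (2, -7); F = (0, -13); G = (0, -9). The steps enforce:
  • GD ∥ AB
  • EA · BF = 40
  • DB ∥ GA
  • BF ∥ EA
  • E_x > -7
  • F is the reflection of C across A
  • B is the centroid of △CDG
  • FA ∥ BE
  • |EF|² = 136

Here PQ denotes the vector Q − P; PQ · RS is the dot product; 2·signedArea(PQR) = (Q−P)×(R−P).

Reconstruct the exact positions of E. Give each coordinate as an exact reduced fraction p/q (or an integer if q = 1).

1. E_x = -6  [BF ∥ EA ∩ FA ∥ BE]
2. E_y = -3  [BF ∥ EA ∩ FA ∥ BE]
   → E = (-6, -3)

E = (-6, -3)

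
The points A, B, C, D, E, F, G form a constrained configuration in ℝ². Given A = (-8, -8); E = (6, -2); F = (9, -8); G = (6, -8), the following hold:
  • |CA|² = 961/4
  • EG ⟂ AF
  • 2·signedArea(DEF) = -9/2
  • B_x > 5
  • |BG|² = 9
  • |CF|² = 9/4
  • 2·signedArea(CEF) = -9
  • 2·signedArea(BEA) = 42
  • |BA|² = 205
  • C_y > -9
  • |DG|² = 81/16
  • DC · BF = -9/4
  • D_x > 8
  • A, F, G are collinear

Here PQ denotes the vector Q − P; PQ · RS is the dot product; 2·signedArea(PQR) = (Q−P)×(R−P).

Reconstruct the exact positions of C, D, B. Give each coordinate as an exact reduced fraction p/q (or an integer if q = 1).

B = (6, -5)
C = (15/2, -8)
D = (33/4, -8)

1. C_x = 15/2  [line 6·x + 3·y + -21 = 0 ∩ |CF|² = 9/4]
2. C_y = -8  [line 6·x + 3·y + -21 = 0 ∩ |CF|² = 9/4]
   → C = (15/2, -8)
3. D_x = 33/4  [line 6·x + 3·y + -51/2 = 0 ∩ |DG|² = 81/16]
4. D_y = -8  [line 6·x + 3·y + -51/2 = 0 ∩ |DG|² = 81/16]
   → D = (33/4, -8)
5. B_x = 6  [DC · BF = -9/4 ∩ 2·signedArea(BEA) = 42]
6. B_y = -5  [DC · BF = -9/4 ∩ 2·signedArea(BEA) = 42]
   → B = (6, -5)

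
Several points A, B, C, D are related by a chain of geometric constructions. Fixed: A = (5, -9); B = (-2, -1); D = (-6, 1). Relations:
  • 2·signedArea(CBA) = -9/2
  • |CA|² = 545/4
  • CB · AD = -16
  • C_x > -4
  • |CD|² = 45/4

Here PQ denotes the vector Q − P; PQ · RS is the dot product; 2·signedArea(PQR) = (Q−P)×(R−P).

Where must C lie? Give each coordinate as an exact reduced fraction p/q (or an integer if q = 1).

C = (-3, -1/2)

1. C_x = -3  [CB · AD = -16 ∩ 2·signedArea(CBA) = -9/2]
2. C_y = -1/2  [CB · AD = -16 ∩ 2·signedArea(CBA) = -9/2]
   → C = (-3, -1/2)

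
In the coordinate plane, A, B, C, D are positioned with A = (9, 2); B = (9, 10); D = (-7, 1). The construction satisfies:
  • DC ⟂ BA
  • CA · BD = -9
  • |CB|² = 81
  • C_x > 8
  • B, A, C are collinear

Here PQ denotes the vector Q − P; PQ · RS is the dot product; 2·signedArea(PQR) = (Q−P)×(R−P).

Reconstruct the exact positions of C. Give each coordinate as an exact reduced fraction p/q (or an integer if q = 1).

C = (9, 1)

1. C_x = 9  [B, A, C are collinear ∩ DC ⟂ BA]
2. C_y = 1  [B, A, C are collinear ∩ DC ⟂ BA]
   → C = (9, 1)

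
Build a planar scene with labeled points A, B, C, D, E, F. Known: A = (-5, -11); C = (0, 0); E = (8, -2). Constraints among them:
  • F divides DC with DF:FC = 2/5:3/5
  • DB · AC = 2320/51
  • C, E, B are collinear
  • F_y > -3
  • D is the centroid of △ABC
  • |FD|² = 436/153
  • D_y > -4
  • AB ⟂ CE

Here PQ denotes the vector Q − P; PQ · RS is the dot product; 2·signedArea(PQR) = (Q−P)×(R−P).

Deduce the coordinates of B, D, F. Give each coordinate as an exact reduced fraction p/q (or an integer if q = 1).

B = (-36/17, 9/17)
D = (-121/51, -178/51)
F = (-121/85, -178/85)

1. B_x = -36/17  [C, E, B are collinear ∩ AB ⟂ CE]
2. B_y = 9/17  [C, E, B are collinear ∩ AB ⟂ CE]
   → B = (-36/17, 9/17)
3. D_x = -121/51  [D is the centroid of △ABC]
4. D_y = -178/51  [D is the centroid of △ABC]
   → D = (-121/51, -178/51)
5. F_x = -121/85  [F divides DC with DF:FC = 2/5:3/5]
6. F_y = -178/85  [F divides DC with DF:FC = 2/5:3/5]
   → F = (-121/85, -178/85)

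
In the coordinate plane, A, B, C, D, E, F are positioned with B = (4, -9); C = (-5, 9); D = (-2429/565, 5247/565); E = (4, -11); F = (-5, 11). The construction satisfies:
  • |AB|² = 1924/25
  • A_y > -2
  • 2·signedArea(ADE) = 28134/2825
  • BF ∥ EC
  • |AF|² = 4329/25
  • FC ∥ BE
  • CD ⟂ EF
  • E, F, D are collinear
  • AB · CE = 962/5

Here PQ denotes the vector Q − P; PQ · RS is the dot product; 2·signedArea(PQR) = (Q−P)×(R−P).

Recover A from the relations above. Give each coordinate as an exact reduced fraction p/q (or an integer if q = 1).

A = (2/5, -1)

1. A_x = 2/5  [AB · CE = 962/5 ∩ 2·signedArea(ADE) = 28134/2825]
2. A_y = -1  [AB · CE = 962/5 ∩ 2·signedArea(ADE) = 28134/2825]
   → A = (2/5, -1)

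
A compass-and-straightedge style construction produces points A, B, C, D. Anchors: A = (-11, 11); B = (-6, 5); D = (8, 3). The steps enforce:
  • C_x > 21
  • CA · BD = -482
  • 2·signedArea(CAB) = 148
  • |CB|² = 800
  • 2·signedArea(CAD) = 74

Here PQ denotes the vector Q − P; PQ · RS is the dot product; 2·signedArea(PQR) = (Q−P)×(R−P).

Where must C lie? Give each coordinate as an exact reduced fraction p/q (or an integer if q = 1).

C = (22, 1)

1. C_x = 22  [2·signedArea(CAB) = 148 ∩ 2·signedArea(CAD) = 74]
2. C_y = 1  [2·signedArea(CAB) = 148 ∩ 2·signedArea(CAD) = 74]
   → C = (22, 1)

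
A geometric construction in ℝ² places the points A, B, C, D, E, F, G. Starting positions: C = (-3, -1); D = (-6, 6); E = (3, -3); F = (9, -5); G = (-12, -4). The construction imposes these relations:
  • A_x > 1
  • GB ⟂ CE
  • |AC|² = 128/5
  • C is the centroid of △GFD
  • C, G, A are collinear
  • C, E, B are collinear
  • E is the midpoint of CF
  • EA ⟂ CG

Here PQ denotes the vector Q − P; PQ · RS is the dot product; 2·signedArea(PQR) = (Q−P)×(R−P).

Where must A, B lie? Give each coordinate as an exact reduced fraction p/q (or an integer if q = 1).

1. A_x = 9/5  [C, G, A are collinear ∩ EA ⟂ CG]
2. A_y = 3/5  [C, G, A are collinear ∩ EA ⟂ CG]
   → A = (9/5, 3/5)
3. B_x = -51/5  [C, E, B are collinear ∩ GB ⟂ CE]
4. B_y = 7/5  [C, E, B are collinear ∩ GB ⟂ CE]
   → B = (-51/5, 7/5)

A = (9/5, 3/5)
B = (-51/5, 7/5)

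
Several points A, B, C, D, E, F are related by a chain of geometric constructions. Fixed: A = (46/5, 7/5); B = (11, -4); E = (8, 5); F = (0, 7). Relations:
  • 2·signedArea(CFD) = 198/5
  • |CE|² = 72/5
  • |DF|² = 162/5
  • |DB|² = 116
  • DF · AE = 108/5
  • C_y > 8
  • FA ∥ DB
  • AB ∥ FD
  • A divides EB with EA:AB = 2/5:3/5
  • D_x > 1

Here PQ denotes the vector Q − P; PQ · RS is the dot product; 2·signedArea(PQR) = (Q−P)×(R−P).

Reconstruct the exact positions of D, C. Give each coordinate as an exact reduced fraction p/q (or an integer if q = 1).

1. D_x = 9/5  [FA ∥ DB ∩ AB ∥ FD]
2. D_y = 8/5  [FA ∥ DB ∩ AB ∥ FD]
   → D = (9/5, 8/5)
3. C_x = 34/5  [line 27/5·x + 9/5·y + -261/5 = 0 ∩ |CE|² = 72/5]
4. C_y = 43/5  [line 27/5·x + 9/5·y + -261/5 = 0 ∩ |CE|² = 72/5]
   → C = (34/5, 43/5)

C = (34/5, 43/5)
D = (9/5, 8/5)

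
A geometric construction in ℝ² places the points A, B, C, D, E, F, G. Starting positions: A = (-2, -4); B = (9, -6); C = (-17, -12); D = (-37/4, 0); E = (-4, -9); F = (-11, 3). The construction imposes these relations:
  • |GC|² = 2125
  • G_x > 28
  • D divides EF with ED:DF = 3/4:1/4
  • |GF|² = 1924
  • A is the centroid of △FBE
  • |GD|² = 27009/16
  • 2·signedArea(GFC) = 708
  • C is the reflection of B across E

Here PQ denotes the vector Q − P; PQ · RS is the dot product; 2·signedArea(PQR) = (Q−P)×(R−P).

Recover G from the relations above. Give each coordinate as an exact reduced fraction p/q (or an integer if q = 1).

1. G_x = 29  [line 15·x + -6·y + -525 = 0 ∩ |GC|² = 2125]
2. G_y = -15  [line 15·x + -6·y + -525 = 0 ∩ |GC|² = 2125]
   → G = (29, -15)

G = (29, -15)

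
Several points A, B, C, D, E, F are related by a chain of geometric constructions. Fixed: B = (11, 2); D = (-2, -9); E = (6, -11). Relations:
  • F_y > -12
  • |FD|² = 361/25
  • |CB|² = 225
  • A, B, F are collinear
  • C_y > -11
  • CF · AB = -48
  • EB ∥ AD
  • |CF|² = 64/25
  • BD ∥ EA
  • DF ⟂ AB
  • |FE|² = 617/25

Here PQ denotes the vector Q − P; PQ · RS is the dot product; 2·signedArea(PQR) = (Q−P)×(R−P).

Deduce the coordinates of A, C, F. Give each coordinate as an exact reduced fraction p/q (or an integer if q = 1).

1. A_x = -7  [EB ∥ AD ∩ BD ∥ EA]
2. A_y = -22  [EB ∥ AD ∩ BD ∥ EA]
   → A = (-7, -22)
3. F_x = 26/25  [A, B, F are collinear ∩ DF ⟂ AB]
4. F_y = -282/25  [A, B, F are collinear ∩ DF ⟂ AB]
   → F = (26/25, -282/25)
5. C_x = 2  [line -18·x + -24·y + -204 = 0 ∩ |CF|² = 64/25]
6. C_y = -10  [line -18·x + -24·y + -204 = 0 ∩ |CF|² = 64/25]
   → C = (2, -10)

A = (-7, -22)
C = (2, -10)
F = (26/25, -282/25)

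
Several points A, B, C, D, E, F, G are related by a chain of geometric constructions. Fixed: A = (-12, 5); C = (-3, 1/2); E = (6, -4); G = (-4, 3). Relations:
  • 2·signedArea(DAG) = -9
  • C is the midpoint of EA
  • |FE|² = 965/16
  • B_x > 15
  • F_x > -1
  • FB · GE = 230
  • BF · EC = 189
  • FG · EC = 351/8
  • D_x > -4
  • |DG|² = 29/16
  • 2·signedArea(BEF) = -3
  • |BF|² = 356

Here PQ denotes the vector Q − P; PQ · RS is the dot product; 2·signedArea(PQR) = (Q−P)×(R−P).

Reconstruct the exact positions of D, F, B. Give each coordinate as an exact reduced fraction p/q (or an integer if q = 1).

1. D_x = -7/2  [line 2·x + 8·y + -7 = 0 ∩ |DG|² = 29/16]
2. D_y = 7/4  [line 2·x + 8·y + -7 = 0 ∩ |DG|² = 29/16]
   → D = (-7/2, 7/4)
3. F_x = -1/2  [line 9·x + -9/2·y + 45/8 = 0 ∩ |FE|² = 965/16]
4. F_y = 1/4  [line 9·x + -9/2·y + 45/8 = 0 ∩ |FE|² = 965/16]
   → F = (-1/2, 1/4)
5. B_x = 31/2  [2·signedArea(BEF) = -3 ∩ FB · GE = 230]
6. B_y = -39/4  [2·signedArea(BEF) = -3 ∩ FB · GE = 230]
   → B = (31/2, -39/4)

B = (31/2, -39/4)
D = (-7/2, 7/4)
F = (-1/2, 1/4)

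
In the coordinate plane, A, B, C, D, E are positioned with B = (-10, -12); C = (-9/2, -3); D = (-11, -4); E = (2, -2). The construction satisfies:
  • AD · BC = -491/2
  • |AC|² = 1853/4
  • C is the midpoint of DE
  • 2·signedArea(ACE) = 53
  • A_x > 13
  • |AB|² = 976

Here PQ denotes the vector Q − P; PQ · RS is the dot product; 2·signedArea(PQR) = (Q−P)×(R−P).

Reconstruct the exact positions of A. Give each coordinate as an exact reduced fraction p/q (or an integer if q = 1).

A = (14, 8)

1. A_x = 14  [2·signedArea(ACE) = 53 ∩ AD · BC = -491/2]
2. A_y = 8  [2·signedArea(ACE) = 53 ∩ AD · BC = -491/2]
   → A = (14, 8)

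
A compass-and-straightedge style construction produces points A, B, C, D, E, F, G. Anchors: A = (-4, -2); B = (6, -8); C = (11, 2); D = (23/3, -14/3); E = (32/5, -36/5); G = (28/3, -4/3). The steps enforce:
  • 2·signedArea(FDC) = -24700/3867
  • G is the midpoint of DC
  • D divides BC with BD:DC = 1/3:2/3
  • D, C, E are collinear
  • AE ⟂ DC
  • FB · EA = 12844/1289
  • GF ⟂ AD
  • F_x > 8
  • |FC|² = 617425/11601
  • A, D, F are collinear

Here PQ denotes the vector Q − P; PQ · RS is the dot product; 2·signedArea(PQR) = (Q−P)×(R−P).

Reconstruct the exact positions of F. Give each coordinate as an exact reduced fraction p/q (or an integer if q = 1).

F = (32972/3867, -18806/3867)

1. F_x = 32972/3867  [A, D, F are collinear ∩ GF ⟂ AD]
2. F_y = -18806/3867  [A, D, F are collinear ∩ GF ⟂ AD]
   → F = (32972/3867, -18806/3867)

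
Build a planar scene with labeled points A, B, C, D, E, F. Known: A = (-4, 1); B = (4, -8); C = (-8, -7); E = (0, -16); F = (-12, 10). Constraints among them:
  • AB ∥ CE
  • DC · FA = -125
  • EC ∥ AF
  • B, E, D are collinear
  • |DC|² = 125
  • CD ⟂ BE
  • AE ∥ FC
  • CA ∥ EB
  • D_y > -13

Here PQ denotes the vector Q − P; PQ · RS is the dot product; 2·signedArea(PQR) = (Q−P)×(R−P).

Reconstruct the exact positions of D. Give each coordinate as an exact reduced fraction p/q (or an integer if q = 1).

1. D_x = 2  [B, E, D are collinear ∩ CD ⟂ BE]
2. D_y = -12  [B, E, D are collinear ∩ CD ⟂ BE]
   → D = (2, -12)

D = (2, -12)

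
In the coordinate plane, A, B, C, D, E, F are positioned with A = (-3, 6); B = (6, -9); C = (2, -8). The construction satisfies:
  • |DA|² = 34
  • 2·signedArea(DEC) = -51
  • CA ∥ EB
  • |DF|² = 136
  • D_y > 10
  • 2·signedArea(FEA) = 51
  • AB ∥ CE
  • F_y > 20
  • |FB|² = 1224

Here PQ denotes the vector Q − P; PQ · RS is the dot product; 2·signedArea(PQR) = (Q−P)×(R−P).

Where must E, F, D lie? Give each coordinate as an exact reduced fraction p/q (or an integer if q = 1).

D = (-6, 11)
E = (11, -23)
F = (-12, 21)

1. E_x = 11  [CA ∥ EB ∩ AB ∥ CE]
2. E_y = -23  [CA ∥ EB ∩ AB ∥ CE]
   → E = (11, -23)
3. F_x = -12  [line -29·x + -14·y + -54 = 0 ∩ |FB|² = 1224]
4. F_y = 21  [line -29·x + -14·y + -54 = 0 ∩ |FB|² = 1224]
   → F = (-12, 21)
5. D_x = -6  [line -15·x + -9·y + 9 = 0 ∩ |DA|² = 34]
6. D_y = 11  [line -15·x + -9·y + 9 = 0 ∩ |DA|² = 34]
   → D = (-6, 11)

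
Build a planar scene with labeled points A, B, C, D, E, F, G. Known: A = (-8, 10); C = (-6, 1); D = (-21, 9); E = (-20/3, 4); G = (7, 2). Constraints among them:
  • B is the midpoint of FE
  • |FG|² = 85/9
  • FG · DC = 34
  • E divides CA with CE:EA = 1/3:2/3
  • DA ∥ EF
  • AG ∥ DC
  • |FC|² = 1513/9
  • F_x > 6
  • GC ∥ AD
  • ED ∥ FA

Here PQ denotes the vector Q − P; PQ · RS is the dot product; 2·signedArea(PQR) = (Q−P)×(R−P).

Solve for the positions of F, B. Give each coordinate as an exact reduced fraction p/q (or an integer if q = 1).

1. F_x = 19/3  [ED ∥ FA ∩ DA ∥ EF]
2. F_y = 5  [ED ∥ FA ∩ DA ∥ EF]
   → F = (19/3, 5)
3. B_x = -1/6  [B is the midpoint of FE]
4. B_y = 9/2  [B is the midpoint of FE]
   → B = (-1/6, 9/2)

B = (-1/6, 9/2)
F = (19/3, 5)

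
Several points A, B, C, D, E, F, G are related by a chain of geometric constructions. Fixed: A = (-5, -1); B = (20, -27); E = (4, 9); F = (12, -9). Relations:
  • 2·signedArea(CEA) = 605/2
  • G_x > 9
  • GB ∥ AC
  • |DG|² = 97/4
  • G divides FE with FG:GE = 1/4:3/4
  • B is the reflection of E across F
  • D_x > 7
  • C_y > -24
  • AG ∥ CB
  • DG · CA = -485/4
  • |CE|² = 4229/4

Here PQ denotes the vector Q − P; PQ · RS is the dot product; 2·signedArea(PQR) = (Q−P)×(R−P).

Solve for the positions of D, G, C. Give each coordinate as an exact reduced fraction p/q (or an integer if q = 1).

C = (5, -47/2)
D = (8, 0)
G = (10, -9/2)

1. G_x = 10  [G divides FE with FG:GE = 1/4:3/4]
2. G_y = -9/2  [G divides FE with FG:GE = 1/4:3/4]
   → G = (10, -9/2)
3. C_x = 5  [AG ∥ CB ∩ GB ∥ AC]
4. C_y = -47/2  [AG ∥ CB ∩ GB ∥ AC]
   → C = (5, -47/2)
5. D_x = 8  [line 10·x + -45/2·y + -80 = 0 ∩ |DG|² = 97/4]
6. D_y = 0  [line 10·x + -45/2·y + -80 = 0 ∩ |DG|² = 97/4]
   → D = (8, 0)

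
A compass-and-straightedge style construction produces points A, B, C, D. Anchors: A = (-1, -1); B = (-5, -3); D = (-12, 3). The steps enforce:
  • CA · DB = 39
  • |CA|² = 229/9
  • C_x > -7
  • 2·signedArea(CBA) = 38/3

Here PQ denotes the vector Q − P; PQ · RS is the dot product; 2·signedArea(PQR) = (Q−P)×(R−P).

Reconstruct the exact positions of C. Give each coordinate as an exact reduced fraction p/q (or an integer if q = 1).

1. C_x = -6  [CA · DB = 39 ∩ 2·signedArea(CBA) = 38/3]
2. C_y = -1/3  [CA · DB = 39 ∩ 2·signedArea(CBA) = 38/3]
   → C = (-6, -1/3)

C = (-6, -1/3)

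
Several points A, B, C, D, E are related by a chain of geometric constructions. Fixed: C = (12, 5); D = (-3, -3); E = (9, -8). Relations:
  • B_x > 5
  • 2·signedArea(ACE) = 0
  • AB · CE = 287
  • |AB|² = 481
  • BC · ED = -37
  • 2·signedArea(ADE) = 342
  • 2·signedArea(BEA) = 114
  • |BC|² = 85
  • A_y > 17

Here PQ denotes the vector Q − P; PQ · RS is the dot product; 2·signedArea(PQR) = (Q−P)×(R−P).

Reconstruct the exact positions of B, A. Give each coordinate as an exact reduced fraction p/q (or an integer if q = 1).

1. A_x = 15  [2·signedArea(ACE) = 0 ∩ 2·signedArea(ADE) = 342]
2. A_y = 18  [2·signedArea(ACE) = 0 ∩ 2·signedArea(ADE) = 342]
   → A = (15, 18)
3. B_x = 6  [BC · ED = -37 ∩ 2·signedArea(BEA) = 114]
4. B_y = -2  [BC · ED = -37 ∩ 2·signedArea(BEA) = 114]
   → B = (6, -2)

A = (15, 18)
B = (6, -2)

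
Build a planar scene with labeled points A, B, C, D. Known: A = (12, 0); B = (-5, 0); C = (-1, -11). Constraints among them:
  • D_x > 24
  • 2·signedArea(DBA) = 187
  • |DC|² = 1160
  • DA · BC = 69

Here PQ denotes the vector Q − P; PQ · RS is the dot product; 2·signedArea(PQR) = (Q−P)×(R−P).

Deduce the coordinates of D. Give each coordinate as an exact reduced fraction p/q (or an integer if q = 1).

D = (25, 11)

1. D_x = 25  [2·signedArea(DBA) = 187 ∩ DA · BC = 69]
2. D_y = 11  [2·signedArea(DBA) = 187 ∩ DA · BC = 69]
   → D = (25, 11)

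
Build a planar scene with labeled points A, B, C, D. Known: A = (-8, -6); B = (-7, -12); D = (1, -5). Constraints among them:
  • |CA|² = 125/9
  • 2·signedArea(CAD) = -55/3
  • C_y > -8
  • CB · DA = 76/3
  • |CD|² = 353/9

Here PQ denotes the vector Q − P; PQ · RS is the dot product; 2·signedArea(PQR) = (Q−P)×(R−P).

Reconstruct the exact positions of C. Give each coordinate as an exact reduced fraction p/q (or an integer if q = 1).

1. C_x = -14/3  [CB · DA = 76/3 ∩ 2·signedArea(CAD) = -55/3]
2. C_y = -23/3  [CB · DA = 76/3 ∩ 2·signedArea(CAD) = -55/3]
   → C = (-14/3, -23/3)

C = (-14/3, -23/3)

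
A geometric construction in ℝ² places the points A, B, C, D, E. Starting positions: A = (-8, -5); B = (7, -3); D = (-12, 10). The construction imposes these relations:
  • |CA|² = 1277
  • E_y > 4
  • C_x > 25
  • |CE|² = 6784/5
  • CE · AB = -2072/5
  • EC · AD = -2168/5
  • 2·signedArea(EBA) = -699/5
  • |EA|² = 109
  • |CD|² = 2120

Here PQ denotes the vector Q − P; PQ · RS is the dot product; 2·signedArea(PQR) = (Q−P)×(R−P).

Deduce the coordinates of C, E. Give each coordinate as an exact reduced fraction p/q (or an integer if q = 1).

1. E_x = -22/5  [line 2·x + -15·y + 404/5 = 0 ∩ |EA|² = 109]
2. E_y = 24/5  [line 2·x + -15·y + 404/5 = 0 ∩ |EA|² = 109]
   → E = (-22/5, 24/5)
3. C_x = 26  [CE · AB = -2072/5 ∩ EC · AD = -2168/5]
4. C_y = -16  [CE · AB = -2072/5 ∩ EC · AD = -2168/5]
   → C = (26, -16)

C = (26, -16)
E = (-22/5, 24/5)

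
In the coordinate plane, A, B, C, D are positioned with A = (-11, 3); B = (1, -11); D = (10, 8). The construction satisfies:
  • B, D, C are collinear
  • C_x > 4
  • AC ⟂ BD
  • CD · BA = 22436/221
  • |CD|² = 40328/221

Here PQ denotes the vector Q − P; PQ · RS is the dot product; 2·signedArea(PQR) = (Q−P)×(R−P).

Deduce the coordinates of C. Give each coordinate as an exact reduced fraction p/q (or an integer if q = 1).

1. C_x = 932/221  [B, D, C are collinear ∩ AC ⟂ BD]
2. C_y = -930/221  [B, D, C are collinear ∩ AC ⟂ BD]
   → C = (932/221, -930/221)

C = (932/221, -930/221)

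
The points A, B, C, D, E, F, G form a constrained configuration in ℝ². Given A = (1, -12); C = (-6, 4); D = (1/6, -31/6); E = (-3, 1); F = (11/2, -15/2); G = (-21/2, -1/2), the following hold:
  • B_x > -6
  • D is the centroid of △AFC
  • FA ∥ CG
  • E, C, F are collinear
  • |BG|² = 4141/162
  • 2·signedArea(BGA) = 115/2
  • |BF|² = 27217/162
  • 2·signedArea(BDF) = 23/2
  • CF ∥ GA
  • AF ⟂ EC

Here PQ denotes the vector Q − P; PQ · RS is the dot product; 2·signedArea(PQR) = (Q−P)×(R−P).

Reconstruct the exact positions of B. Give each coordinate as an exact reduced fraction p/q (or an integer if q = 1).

1. B_x = -49/9  [2·signedArea(BDF) = 23/2 ∩ 2·signedArea(BGA) = 115/2]
2. B_y = -5/9  [2·signedArea(BDF) = 23/2 ∩ 2·signedArea(BGA) = 115/2]
   → B = (-49/9, -5/9)

B = (-49/9, -5/9)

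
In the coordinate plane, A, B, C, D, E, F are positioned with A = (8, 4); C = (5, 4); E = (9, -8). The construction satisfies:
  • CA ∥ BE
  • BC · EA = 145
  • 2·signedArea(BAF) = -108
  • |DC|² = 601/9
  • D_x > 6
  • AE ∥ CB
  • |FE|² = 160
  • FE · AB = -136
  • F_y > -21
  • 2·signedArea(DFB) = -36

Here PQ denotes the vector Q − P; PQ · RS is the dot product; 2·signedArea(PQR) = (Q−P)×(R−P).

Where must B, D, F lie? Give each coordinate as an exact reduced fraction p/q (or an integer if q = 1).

1. B_x = 6  [CA ∥ BE ∩ AE ∥ CB]
2. B_y = -8  [CA ∥ BE ∩ AE ∥ CB]
   → B = (6, -8)
3. F_x = 13  [FE · AB = -136 ∩ 2·signedArea(BAF) = -108]
4. F_y = -20  [FE · AB = -136 ∩ 2·signedArea(BAF) = -108]
   → F = (13, -20)
5. D_x = 20/3  [line -12·x + -7·y + 52 = 0 ∩ |DC|² = 601/9]
6. D_y = -4  [line -12·x + -7·y + 52 = 0 ∩ |DC|² = 601/9]
   → D = (20/3, -4)

B = (6, -8)
D = (20/3, -4)
F = (13, -20)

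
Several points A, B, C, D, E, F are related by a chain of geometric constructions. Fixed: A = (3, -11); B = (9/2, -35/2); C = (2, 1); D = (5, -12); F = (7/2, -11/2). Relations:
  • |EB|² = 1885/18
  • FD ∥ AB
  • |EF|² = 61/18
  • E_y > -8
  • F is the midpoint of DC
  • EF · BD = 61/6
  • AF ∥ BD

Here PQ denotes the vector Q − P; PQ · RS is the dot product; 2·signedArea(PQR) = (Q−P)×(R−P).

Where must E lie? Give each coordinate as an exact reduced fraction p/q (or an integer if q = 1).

1. E_x = 10/3  [line -1/2·x + -11/2·y + -116/3 = 0 ∩ |EF|² = 61/18]
2. E_y = -22/3  [line -1/2·x + -11/2·y + -116/3 = 0 ∩ |EF|² = 61/18]
   → E = (10/3, -22/3)

E = (10/3, -22/3)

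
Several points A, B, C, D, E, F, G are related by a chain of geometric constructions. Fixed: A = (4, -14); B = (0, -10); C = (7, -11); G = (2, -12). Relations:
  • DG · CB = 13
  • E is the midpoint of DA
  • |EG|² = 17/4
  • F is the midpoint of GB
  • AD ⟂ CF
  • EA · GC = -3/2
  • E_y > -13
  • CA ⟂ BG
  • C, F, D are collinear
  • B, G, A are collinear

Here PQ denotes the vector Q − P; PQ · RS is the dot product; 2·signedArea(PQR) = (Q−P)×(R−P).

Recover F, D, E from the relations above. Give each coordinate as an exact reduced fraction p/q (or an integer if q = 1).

1. F_x = 1  [F is the midpoint of GB]
2. F_y = -11  [F is the midpoint of GB]
   → F = (1, -11)
3. D_x = 4  [C, F, D are collinear ∩ AD ⟂ CF]
4. D_y = -11  [C, F, D are collinear ∩ AD ⟂ CF]
   → D = (4, -11)
5. E_x = 4  [E is the midpoint of DA]
6. E_y = -25/2  [E is the midpoint of DA]
   → E = (4, -25/2)

D = (4, -11)
E = (4, -25/2)
F = (1, -11)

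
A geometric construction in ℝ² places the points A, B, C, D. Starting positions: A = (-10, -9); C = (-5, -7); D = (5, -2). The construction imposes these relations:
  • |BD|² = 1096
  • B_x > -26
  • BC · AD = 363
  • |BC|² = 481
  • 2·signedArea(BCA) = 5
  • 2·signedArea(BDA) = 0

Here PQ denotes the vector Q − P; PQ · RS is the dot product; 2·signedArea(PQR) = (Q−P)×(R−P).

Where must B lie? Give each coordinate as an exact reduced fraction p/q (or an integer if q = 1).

B = (-25, -16)

1. B_x = -25  [2·signedArea(BDA) = 0 ∩ 2·signedArea(BCA) = 5]
2. B_y = -16  [2·signedArea(BDA) = 0 ∩ 2·signedArea(BCA) = 5]
   → B = (-25, -16)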